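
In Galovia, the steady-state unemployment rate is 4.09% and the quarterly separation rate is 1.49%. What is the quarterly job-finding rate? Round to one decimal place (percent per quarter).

From u* = s/(s+f): f = s·(1−u)/u.
f = 1.49 × (1 − 0.0409) / 0.0409 = 1.4291 / 0.0409 ≈ 34.9% per quarter.

Job-finding rate ≈ 34.9% per quarter.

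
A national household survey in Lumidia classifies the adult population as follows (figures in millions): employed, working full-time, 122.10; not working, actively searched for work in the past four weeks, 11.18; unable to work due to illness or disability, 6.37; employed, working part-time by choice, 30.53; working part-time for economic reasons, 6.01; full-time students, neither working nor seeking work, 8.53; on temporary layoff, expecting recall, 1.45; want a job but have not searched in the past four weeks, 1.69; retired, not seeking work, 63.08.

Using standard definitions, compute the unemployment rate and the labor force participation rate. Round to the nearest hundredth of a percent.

Unemployment rate ≈ 7.37%; labor force participation rate ≈ 68.25%.

Employed = 122.10 + 30.53 + 6.01 = 158.64 million (anyone who worked, including part-time for economic reasons, counts as employed).
Unemployed = 11.18 + 1.45 = 12.63 million (jobless and actively searching, or on temporary layoff).
Labor force = 158.64 + 12.63 = 171.27 million.
Not in labor force = 6.37 + 8.53 + 1.69 + 63.08 = 79.67 million (those not working and not actively searching are outside the labor force — including those who want a job but have given up searching).
Civilian working-age population = 171.27 + 79.67 = 250.94 million.
Unemployment rate = 12.63 / 171.27 = 7.37%.
Labor force participation rate = 171.27 / 250.94 = 68.25%.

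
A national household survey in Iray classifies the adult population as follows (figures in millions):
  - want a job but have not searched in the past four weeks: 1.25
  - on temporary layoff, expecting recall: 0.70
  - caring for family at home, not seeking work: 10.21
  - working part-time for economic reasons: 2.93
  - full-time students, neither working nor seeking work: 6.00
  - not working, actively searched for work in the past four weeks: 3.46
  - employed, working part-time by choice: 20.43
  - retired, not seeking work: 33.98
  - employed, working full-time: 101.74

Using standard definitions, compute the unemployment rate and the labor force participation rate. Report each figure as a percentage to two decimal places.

Employed = 2.93 + 20.43 + 101.74 = 125.10 million (anyone who worked, including part-time for economic reasons, counts as employed).
Unemployed = 0.70 + 3.46 = 4.16 million (jobless and actively searching, or on temporary layoff).
Labor force = 125.10 + 4.16 = 129.26 million.
Not in labor force = 1.25 + 10.21 + 6.00 + 33.98 = 51.44 million (those not working and not actively searching are outside the labor force — including those who want a job but have given up searching).
Civilian working-age population = 129.26 + 51.44 = 180.70 million.
Unemployment rate = 4.16 / 129.26 = 3.22%.
Labor force participation rate = 129.26 / 180.70 = 71.53%.

Unemployment rate ≈ 3.22%; labor force participation rate ≈ 71.53%.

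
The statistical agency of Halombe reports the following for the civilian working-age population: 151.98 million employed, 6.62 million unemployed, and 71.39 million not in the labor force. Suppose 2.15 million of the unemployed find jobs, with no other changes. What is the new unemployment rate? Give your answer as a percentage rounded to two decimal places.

Initially, labor force = 151.98 + 6.62 = 158.60 million, so u = 6.62/158.60 = 4.17%.
After the change, unemployed falls and employed rises by 2.15; labor force unchanged → E = 154.13, U = 4.47, labor force = 158.60 million.
New unemployment rate = 4.47 / 158.60 = 2.82%.

New unemployment rate ≈ 2.82%.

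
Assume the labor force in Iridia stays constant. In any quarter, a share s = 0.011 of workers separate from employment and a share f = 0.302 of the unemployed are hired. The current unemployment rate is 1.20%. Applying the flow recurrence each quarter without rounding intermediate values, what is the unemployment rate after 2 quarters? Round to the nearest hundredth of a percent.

With a fixed labor force, u_{t+1} = u_t + s·(1−u_t) − f·u_t = u_t·(1−s−f) + s.
Here 1−s−f = 0.687 and s = 0.011.
u_1 = 0.012000 × 0.687 + 0.011 = 0.019244.
u_2 = 0.019244 × 0.687 + 0.011 = 0.024221.

Unemployment rate after two quarters ≈ 2.42%.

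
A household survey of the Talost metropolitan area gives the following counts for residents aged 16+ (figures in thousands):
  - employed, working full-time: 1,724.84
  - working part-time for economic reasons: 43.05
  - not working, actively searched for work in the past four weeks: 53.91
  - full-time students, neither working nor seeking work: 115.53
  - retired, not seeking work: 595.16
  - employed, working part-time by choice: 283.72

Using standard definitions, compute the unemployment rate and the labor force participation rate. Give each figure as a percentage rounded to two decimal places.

Unemployment rate ≈ 2.56%; labor force participation rate ≈ 74.76%.

Employed = 1,724.84 + 43.05 + 283.72 = 2,051.61 thousand (anyone who worked, including part-time for economic reasons, counts as employed).
Unemployed = 53.91 thousand.
Labor force = 2,051.61 + 53.91 = 2,105.52 thousand.
Not in labor force = 115.53 + 595.16 = 710.69 thousand (those not working and not actively searching are outside the labor force).
Civilian working-age population = 2,105.52 + 710.69 = 2,816.21 thousand.
Unemployment rate = 53.91 / 2,105.52 = 2.56%.
Labor force participation rate = 2,105.52 / 2,816.21 = 74.76%.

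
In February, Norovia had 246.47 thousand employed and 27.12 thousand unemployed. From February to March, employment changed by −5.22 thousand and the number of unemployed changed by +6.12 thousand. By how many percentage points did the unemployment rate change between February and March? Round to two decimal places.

February: labor force = 246.47 + 27.12 = 273.59; u = 27.12/273.59 = 9.91%.
March: labor force = 241.25 + 33.24 = 274.49; u = 33.24/274.49 = 12.11%.
Change = 12.11% − 9.91% = +2.20 pp.

The unemployment rate changed by +2.20 percentage points.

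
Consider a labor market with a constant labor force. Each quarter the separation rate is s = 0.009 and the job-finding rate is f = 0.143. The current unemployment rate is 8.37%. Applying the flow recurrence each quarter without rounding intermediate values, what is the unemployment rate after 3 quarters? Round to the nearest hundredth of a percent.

Unemployment rate after three quarters ≈ 7.41%.

With a fixed labor force, u_{t+1} = u_t + s·(1−u_t) − f·u_t = u_t·(1−s−f) + s.
Here 1−s−f = 0.848 and s = 0.009.
u_1 = 0.083700 × 0.848 + 0.009 = 0.079978.
u_2 = 0.079978 × 0.848 + 0.009 = 0.076821.
u_3 = 0.076821 × 0.848 + 0.009 = 0.074144.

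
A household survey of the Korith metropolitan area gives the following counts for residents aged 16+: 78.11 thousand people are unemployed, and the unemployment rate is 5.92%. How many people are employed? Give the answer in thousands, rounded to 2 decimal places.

Labor force = U / u = 78.11 / 0.0592 ≈ 1,319.43 thousand.
Employed = labor force − unemployed = 1,319.43 − 78.11 = 1,241.32 thousand.

About 1,241.32 thousand are employed.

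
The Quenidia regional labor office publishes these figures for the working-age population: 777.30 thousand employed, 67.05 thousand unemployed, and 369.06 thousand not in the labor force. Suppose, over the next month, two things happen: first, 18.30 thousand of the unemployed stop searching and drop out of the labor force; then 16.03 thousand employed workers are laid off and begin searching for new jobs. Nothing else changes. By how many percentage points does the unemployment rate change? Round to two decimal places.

Initially, labor force = 777.30 + 67.05 = 844.35 thousand, so u = 67.05/844.35 = 7.94%.
After the first change, unemployed and labor force both fall by 18.30 → E = 777.30, U = 48.75, labor force = 826.05 thousand.
After the second change, employed falls and unemployed rises by 16.03; labor force unchanged → E = 761.27, U = 64.78, labor force = 826.05 thousand.
New unemployment rate = 64.78 / 826.05 = 7.84%.
Change = 7.84% − 7.94% = −0.10 percentage points.

The unemployment rate changes by −0.10 percentage points.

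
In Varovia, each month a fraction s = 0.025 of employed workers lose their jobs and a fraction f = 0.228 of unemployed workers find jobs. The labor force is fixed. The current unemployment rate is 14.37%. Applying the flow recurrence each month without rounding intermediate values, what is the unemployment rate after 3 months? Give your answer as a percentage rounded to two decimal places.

Unemployment rate after three months ≈ 11.75%.

With a fixed labor force, u_{t+1} = u_t + s·(1−u_t) − f·u_t = u_t·(1−s−f) + s.
Here 1−s−f = 0.747 and s = 0.025.
u_1 = 0.143700 × 0.747 + 0.025 = 0.132344.
u_2 = 0.132344 × 0.747 + 0.025 = 0.123861.
u_3 = 0.123861 × 0.747 + 0.025 = 0.117524.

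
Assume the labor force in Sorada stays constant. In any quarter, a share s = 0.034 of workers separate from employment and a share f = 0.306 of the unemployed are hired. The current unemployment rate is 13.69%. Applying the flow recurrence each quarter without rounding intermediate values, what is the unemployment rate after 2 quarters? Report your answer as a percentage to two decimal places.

Unemployment rate after two quarters ≈ 11.61%.

With a fixed labor force, u_{t+1} = u_t + s·(1−u_t) − f·u_t = u_t·(1−s−f) + s.
Here 1−s−f = 0.660 and s = 0.034.
u_1 = 0.136900 × 0.660 + 0.034 = 0.124354.
u_2 = 0.124354 × 0.660 + 0.034 = 0.116074.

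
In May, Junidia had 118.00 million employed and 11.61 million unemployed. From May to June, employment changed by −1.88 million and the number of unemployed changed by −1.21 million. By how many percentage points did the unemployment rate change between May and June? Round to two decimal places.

The unemployment rate changed by −0.74 percentage points.

May: labor force = 118.00 + 11.61 = 129.61; u = 11.61/129.61 = 8.96%.
June: labor force = 116.12 + 10.40 = 126.52; u = 10.40/126.52 = 8.22%.
Change = 8.22% − 8.96% = −0.74 pp.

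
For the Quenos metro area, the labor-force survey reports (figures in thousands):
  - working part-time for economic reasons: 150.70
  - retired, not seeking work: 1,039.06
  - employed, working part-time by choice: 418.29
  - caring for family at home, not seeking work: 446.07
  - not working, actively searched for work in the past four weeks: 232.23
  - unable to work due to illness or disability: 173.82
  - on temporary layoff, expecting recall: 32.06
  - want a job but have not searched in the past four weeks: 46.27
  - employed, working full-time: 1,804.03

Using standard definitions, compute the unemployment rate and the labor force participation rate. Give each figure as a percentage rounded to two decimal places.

Unemployment rate ≈ 10.02%; labor force participation rate ≈ 60.73%.

Employed = 150.70 + 418.29 + 1,804.03 = 2,373.02 thousand (anyone who worked, including part-time for economic reasons, counts as employed).
Unemployed = 232.23 + 32.06 = 264.29 thousand (jobless and actively searching, or on temporary layoff).
Labor force = 2,373.02 + 264.29 = 2,637.31 thousand.
Not in labor force = 1,039.06 + 446.07 + 173.82 + 46.27 = 1,705.22 thousand (those not working and not actively searching are outside the labor force — including those who want a job but have given up searching).
Civilian working-age population = 2,637.31 + 1,705.22 = 4,342.53 thousand.
Unemployment rate = 264.29 / 2,637.31 = 10.02%.
Labor force participation rate = 2,637.31 / 4,342.53 = 60.73%.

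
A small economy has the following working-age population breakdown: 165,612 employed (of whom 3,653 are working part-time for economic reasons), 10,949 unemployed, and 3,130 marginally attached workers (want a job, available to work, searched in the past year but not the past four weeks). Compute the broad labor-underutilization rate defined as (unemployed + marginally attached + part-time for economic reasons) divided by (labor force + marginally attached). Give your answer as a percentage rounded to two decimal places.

Broad underutilization rate ≈ 9.87%.

Labor force = 165,612 + 10,949 = 176,561.
Numerator = 10,949 + 3,130 + 3,653 = 17,732.
Denominator = 176,561 + 3,130 = 179,691.
Broad rate = 17,732 / 179,691 = 9.87%.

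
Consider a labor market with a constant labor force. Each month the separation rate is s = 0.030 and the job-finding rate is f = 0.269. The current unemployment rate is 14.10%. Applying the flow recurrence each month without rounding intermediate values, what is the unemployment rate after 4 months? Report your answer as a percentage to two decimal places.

Unemployment rate after four months ≈ 11.02%.

With a fixed labor force, u_{t+1} = u_t + s·(1−u_t) − f·u_t = u_t·(1−s−f) + s.
Here 1−s−f = 0.701 and s = 0.030.
u_1 = 0.141000 × 0.701 + 0.030 = 0.128841.
u_2 = 0.128841 × 0.701 + 0.030 = 0.120318.
u_3 = 0.120318 × 0.701 + 0.030 = 0.114343.
u_4 = 0.114343 × 0.701 + 0.030 = 0.110154.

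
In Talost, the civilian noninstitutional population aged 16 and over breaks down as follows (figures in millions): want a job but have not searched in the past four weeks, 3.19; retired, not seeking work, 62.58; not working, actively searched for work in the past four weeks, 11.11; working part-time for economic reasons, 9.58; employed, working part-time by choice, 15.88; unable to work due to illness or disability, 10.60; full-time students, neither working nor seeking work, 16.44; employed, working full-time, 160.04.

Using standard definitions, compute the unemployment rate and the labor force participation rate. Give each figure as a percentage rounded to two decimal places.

Unemployment rate ≈ 5.65%; labor force participation rate ≈ 67.93%.

Employed = 9.58 + 15.88 + 160.04 = 185.50 million (anyone who worked, including part-time for economic reasons, counts as employed).
Unemployed = 11.11 million.
Labor force = 185.50 + 11.11 = 196.61 million.
Not in labor force = 3.19 + 62.58 + 10.60 + 16.44 = 92.81 million (those not working and not actively searching are outside the labor force — including those who want a job but have given up searching).
Civilian working-age population = 196.61 + 92.81 = 289.42 million.
Unemployment rate = 11.11 / 196.61 = 5.65%.
Labor force participation rate = 196.61 / 289.42 = 67.93%.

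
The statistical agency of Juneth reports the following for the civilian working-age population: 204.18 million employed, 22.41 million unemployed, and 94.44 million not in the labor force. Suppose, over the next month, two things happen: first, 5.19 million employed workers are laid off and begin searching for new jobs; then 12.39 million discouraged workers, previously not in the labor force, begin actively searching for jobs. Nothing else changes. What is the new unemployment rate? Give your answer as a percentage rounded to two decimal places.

New unemployment rate ≈ 16.73%.

Initially, labor force = 204.18 + 22.41 = 226.59 million, so u = 22.41/226.59 = 9.89%.
After the first change, employed falls and unemployed rises by 5.19; labor force unchanged → E = 198.99, U = 27.60, labor force = 226.59 million.
After the second change, unemployed and labor force both rise by 12.39 → E = 198.99, U = 39.99, labor force = 238.98 million.
New unemployment rate = 39.99 / 238.98 = 16.73%.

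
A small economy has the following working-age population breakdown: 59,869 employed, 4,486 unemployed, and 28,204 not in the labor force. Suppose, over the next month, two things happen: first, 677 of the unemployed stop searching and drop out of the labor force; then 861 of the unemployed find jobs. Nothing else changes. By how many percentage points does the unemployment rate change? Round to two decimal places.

Initially, labor force = 59,869 + 4,486 = 64,355, so u = 4,486/64,355 = 6.97%.
After the first change, unemployed and labor force both fall by 677 → E = 59,869, U = 3,809, labor force = 63,678.
After the second change, unemployed falls and employed rises by 861; labor force unchanged → E = 60,730, U = 2,948, labor force = 63,678.
New unemployment rate = 2,948 / 63,678 = 4.63%.
Change = 4.63% − 6.97% = −2.34 percentage points.

The unemployment rate changes by −2.34 percentage points.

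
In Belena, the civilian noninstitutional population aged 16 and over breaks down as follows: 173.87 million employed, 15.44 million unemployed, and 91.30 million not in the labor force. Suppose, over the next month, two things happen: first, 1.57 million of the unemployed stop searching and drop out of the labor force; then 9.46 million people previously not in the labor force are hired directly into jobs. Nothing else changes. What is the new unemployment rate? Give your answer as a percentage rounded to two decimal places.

New unemployment rate ≈ 7.03%.

Initially, labor force = 173.87 + 15.44 = 189.31 million, so u = 15.44/189.31 = 8.16%.
After the first change, unemployed and labor force both fall by 1.57 → E = 173.87, U = 13.87, labor force = 187.74 million.
After the second change, employed and labor force both rise by 9.46; unemployed unchanged → E = 183.33, U = 13.87, labor force = 197.20 million.
New unemployment rate = 13.87 / 197.20 = 7.03%.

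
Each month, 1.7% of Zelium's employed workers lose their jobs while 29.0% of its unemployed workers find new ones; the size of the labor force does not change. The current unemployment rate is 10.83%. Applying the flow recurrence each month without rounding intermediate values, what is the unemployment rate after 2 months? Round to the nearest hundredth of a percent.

Unemployment rate after two months ≈ 8.08%.

With a fixed labor force, u_{t+1} = u_t + s·(1−u_t) − f·u_t = u_t·(1−s−f) + s.
Here 1−s−f = 0.693 and s = 0.017.
u_1 = 0.108300 × 0.693 + 0.017 = 0.092052.
u_2 = 0.092052 × 0.693 + 0.017 = 0.080792.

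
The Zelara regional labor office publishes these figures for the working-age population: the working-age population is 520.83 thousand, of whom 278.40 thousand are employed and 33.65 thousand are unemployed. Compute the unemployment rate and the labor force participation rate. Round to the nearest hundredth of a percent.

Labor force = employed + unemployed = 278.40 + 33.65 = 312.05 thousand.
Unemployment rate = 33.65 / 312.05 = 10.78%.
Labor force participation rate = 312.05 / 520.83 = 59.91%.

Unemployment rate ≈ 10.78%; labor force participation rate ≈ 59.91%.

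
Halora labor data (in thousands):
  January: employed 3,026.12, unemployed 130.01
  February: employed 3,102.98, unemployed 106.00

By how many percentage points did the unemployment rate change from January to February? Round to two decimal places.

January: labor force = 3,026.12 + 130.01 = 3,156.13; u = 130.01/3,156.13 = 4.12%.
February: labor force = 3,102.98 + 106.00 = 3,208.98; u = 106.00/3,208.98 = 3.30%.
Change = 3.30% − 4.12% = −0.82 pp.

The unemployment rate changed by −0.82 percentage points.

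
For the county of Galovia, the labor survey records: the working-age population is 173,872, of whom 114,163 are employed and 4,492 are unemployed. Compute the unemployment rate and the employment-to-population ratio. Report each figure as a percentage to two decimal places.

Labor force = employed + unemployed = 114,163 + 4,492 = 118,655.
Unemployment rate = 4,492 / 118,655 = 3.79%.
Employment-population ratio = 114,163 / 173,872 = 65.66%.

Unemployment rate ≈ 3.79%; employment-population ratio ≈ 65.66%.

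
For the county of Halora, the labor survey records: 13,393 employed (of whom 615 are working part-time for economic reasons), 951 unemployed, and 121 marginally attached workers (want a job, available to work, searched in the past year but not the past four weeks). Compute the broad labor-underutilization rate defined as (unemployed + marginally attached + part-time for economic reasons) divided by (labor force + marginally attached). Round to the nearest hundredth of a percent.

Labor force = 13,393 + 951 = 14,344.
Numerator = 951 + 121 + 615 = 1,687.
Denominator = 14,344 + 121 = 14,465.
Broad rate = 1,687 / 14,465 = 11.66%.

Broad underutilization rate ≈ 11.66%.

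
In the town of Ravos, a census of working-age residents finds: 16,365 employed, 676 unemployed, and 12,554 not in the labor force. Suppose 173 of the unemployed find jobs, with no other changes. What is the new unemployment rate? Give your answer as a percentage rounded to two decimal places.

New unemployment rate ≈ 2.95%.

Initially, labor force = 16,365 + 676 = 17,041, so u = 676/17,041 = 3.97%.
After the change, unemployed falls and employed rises by 173; labor force unchanged → E = 16,538, U = 503, labor force = 17,041.
New unemployment rate = 503 / 17,041 = 2.95%.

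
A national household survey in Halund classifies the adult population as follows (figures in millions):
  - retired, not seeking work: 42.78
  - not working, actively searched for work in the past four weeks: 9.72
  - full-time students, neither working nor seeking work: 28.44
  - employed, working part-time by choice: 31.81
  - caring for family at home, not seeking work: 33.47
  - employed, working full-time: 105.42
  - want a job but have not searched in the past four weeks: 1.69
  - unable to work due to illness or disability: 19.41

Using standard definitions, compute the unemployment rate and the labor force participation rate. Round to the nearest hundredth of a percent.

Unemployment rate ≈ 6.61%; labor force participation rate ≈ 53.88%.

Employed = 31.81 + 105.42 = 137.23 million.
Unemployed = 9.72 million.
Labor force = 137.23 + 9.72 = 146.95 million.
Not in labor force = 42.78 + 28.44 + 33.47 + 1.69 + 19.41 = 125.79 million (those not working and not actively searching are outside the labor force — including those who want a job but have given up searching).
Civilian working-age population = 146.95 + 125.79 = 272.74 million.
Unemployment rate = 9.72 / 146.95 = 6.61%.
Labor force participation rate = 146.95 / 272.74 = 53.88%.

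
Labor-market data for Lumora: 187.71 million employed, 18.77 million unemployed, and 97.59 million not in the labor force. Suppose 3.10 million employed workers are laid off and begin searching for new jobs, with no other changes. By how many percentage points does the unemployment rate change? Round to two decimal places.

Initially, labor force = 187.71 + 18.77 = 206.48 million, so u = 18.77/206.48 = 9.09%.
After the change, employed falls and unemployed rises by 3.10; labor force unchanged → E = 184.61, U = 21.87, labor force = 206.48 million.
New unemployment rate = 21.87 / 206.48 = 10.59%.
Change = 10.59% − 9.09% = +1.50 percentage points.

The unemployment rate changes by +1.50 percentage points.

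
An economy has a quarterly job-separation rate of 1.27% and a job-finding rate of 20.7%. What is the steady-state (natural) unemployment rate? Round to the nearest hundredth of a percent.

At steady state the flows balance: s·E = f·U, so U/(E+U) = s/(s+f).
u* = 1.27 / (1.27 + 20.7) = 1.27 / 21.97 = 5.78%.

Steady-state unemployment rate ≈ 5.78%.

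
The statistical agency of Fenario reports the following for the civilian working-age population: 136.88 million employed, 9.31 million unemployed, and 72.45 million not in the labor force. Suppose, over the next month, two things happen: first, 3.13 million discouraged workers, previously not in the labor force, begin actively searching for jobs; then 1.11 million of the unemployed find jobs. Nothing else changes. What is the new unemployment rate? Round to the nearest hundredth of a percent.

Initially, labor force = 136.88 + 9.31 = 146.19 million, so u = 9.31/146.19 = 6.37%.
After the first change, unemployed and labor force both rise by 3.13 → E = 136.88, U = 12.44, labor force = 149.32 million.
After the second change, unemployed falls and employed rises by 1.11; labor force unchanged → E = 137.99, U = 11.33, labor force = 149.32 million.
New unemployment rate = 11.33 / 149.32 = 7.59%.

New unemployment rate ≈ 7.59%.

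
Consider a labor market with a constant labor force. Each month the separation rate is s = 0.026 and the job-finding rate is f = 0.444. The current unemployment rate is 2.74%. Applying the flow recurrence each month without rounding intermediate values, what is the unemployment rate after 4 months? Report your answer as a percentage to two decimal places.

Unemployment rate after four months ≈ 5.31%.

With a fixed labor force, u_{t+1} = u_t + s·(1−u_t) − f·u_t = u_t·(1−s−f) + s.
Here 1−s−f = 0.530 and s = 0.026.
u_1 = 0.027400 × 0.530 + 0.026 = 0.040522.
u_2 = 0.040522 × 0.530 + 0.026 = 0.047477.
u_3 = 0.047477 × 0.530 + 0.026 = 0.051163.
u_4 = 0.051163 × 0.530 + 0.026 = 0.053116.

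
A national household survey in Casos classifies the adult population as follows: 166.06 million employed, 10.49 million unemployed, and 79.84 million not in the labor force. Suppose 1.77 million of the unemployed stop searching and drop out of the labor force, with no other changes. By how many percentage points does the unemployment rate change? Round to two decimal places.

Initially, labor force = 166.06 + 10.49 = 176.55 million, so u = 10.49/176.55 = 5.94%.
After the change, unemployed and labor force both fall by 1.77 → E = 166.06, U = 8.72, labor force = 174.78 million.
New unemployment rate = 8.72 / 174.78 = 4.99%.
Change = 4.99% − 5.94% = −0.95 percentage points.

The unemployment rate changes by −0.95 percentage points.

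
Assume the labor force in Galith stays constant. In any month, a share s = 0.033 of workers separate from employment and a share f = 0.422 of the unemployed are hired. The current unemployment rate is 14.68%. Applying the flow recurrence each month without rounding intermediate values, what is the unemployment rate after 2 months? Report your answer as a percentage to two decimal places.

With a fixed labor force, u_{t+1} = u_t + s·(1−u_t) − f·u_t = u_t·(1−s−f) + s.
Here 1−s−f = 0.545 and s = 0.033.
u_1 = 0.146800 × 0.545 + 0.033 = 0.113006.
u_2 = 0.113006 × 0.545 + 0.033 = 0.094588.

Unemployment rate after two months ≈ 9.46%.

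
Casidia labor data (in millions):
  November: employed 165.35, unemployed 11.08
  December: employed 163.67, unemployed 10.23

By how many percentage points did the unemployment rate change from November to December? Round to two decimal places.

November: labor force = 165.35 + 11.08 = 176.43; u = 11.08/176.43 = 6.28%.
December: labor force = 163.67 + 10.23 = 173.90; u = 10.23/173.90 = 5.88%.
Change = 5.88% − 6.28% = −0.40 pp.

The unemployment rate changed by −0.40 percentage points.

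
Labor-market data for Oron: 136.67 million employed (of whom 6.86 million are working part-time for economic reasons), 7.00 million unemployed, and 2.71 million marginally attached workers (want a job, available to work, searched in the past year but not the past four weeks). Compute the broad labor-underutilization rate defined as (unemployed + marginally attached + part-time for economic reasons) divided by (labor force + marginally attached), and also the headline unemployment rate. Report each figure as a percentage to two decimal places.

Labor force = 136.67 + 7.00 = 143.67 million.
Numerator = 7.00 + 2.71 + 6.86 = 16.57 million.
Denominator = 143.67 + 2.71 = 146.38 million.
Broad rate = 16.57 / 146.38 = 11.32%.
Headline unemployment rate = 7.00 / 143.67 = 4.87%.

Broad underutilization rate ≈ 11.32%; headline unemployment rate ≈ 4.87%.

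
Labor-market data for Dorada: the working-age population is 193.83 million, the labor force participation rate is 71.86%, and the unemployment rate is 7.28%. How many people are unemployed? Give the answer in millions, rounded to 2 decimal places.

About 10.14 million are unemployed.

Labor force = 0.7186 × 193.83 = 139.29 million.
Unemployed = 0.0728 × 139.29 ≈ 10.14 million.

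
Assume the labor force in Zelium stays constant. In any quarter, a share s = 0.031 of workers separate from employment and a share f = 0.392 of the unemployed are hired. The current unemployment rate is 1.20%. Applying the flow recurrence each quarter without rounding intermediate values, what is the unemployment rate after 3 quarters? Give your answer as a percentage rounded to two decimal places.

Unemployment rate after three quarters ≈ 6.15%.

With a fixed labor force, u_{t+1} = u_t + s·(1−u_t) − f·u_t = u_t·(1−s−f) + s.
Here 1−s−f = 0.577 and s = 0.031.
u_1 = 0.012000 × 0.577 + 0.031 = 0.037924.
u_2 = 0.037924 × 0.577 + 0.031 = 0.052882.
u_3 = 0.052882 × 0.577 + 0.031 = 0.061513.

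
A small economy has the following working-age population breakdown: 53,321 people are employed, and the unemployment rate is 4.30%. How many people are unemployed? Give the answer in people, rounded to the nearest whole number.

Let U be the number unemployed. The labor force is E + U, and U/(E+U) = 0.0430.
So U = 0.0430 × 53,321 / (1 − 0.0430) = 2292.80 / 0.9570 ≈ 2,396.

About 2,396 are unemployed.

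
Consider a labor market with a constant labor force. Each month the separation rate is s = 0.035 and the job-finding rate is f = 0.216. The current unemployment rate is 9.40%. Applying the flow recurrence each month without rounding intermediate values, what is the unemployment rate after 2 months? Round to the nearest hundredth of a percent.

Unemployment rate after two months ≈ 11.39%.

With a fixed labor force, u_{t+1} = u_t + s·(1−u_t) − f·u_t = u_t·(1−s−f) + s.
Here 1−s−f = 0.749 and s = 0.035.
u_1 = 0.094000 × 0.749 + 0.035 = 0.105406.
u_2 = 0.105406 × 0.749 + 0.035 = 0.113949.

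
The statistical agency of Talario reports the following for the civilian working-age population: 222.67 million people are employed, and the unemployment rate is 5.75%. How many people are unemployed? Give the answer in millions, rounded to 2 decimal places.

About 13.58 million are unemployed.

Let U be the number unemployed. The labor force is E + U, and U/(E+U) = 0.0575.
So U = 0.0575 × 222.67 / (1 − 0.0575) = 12.8035 / 0.9425 ≈ 13.58 million.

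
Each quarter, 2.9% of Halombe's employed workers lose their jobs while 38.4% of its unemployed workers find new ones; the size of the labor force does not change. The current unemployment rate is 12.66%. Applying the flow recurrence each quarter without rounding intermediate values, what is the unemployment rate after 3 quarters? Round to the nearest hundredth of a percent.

Unemployment rate after three quarters ≈ 8.16%.

With a fixed labor force, u_{t+1} = u_t + s·(1−u_t) − f·u_t = u_t·(1−s−f) + s.
Here 1−s−f = 0.587 and s = 0.029.
u_1 = 0.126600 × 0.587 + 0.029 = 0.103314.
u_2 = 0.103314 × 0.587 + 0.029 = 0.089645.
u_3 = 0.089645 × 0.587 + 0.029 = 0.081622.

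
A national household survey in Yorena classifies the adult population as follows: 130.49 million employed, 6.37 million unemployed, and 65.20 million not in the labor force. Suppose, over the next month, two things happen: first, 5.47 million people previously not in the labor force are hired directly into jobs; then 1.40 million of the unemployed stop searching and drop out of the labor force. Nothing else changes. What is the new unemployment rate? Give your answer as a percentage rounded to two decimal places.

Initially, labor force = 130.49 + 6.37 = 136.86 million, so u = 6.37/136.86 = 4.65%.
After the first change, employed and labor force both rise by 5.47; unemployed unchanged → E = 135.96, U = 6.37, labor force = 142.33 million.
After the second change, unemployed and labor force both fall by 1.40 → E = 135.96, U = 4.97, labor force = 140.93 million.
New unemployment rate = 4.97 / 140.93 = 3.53%.

New unemployment rate ≈ 3.53%.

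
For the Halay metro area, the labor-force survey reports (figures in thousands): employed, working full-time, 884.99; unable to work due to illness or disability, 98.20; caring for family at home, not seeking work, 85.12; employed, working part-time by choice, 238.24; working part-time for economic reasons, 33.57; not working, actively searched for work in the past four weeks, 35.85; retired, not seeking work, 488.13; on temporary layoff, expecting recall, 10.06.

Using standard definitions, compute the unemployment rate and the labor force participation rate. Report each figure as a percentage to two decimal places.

Unemployment rate ≈ 3.82%; labor force participation rate ≈ 64.17%.

Employed = 884.99 + 238.24 + 33.57 = 1,156.80 thousand (anyone who worked, including part-time for economic reasons, counts as employed).
Unemployed = 35.85 + 10.06 = 45.91 thousand (jobless and actively searching, or on temporary layoff).
Labor force = 1,156.80 + 45.91 = 1,202.71 thousand.
Not in labor force = 98.20 + 85.12 + 488.13 = 671.45 thousand (those not working and not actively searching are outside the labor force).
Civilian working-age population = 1,202.71 + 671.45 = 1,874.16 thousand.
Unemployment rate = 45.91 / 1,202.71 = 3.82%.
Labor force participation rate = 1,202.71 / 1,874.16 = 64.17%.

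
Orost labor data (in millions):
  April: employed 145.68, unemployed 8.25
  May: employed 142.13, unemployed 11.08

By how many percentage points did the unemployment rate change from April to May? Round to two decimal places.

April: labor force = 145.68 + 8.25 = 153.93; u = 8.25/153.93 = 5.36%.
May: labor force = 142.13 + 11.08 = 153.21; u = 11.08/153.21 = 7.23%.
Change = 7.23% − 5.36% = +1.87 pp.

The unemployment rate changed by +1.87 percentage points.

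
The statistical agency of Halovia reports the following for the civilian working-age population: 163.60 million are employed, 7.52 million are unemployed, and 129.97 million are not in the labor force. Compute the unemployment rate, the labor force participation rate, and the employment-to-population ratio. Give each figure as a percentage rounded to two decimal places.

Labor force = employed + unemployed = 163.60 + 7.52 = 171.12 million.
Working-age population = 171.12 + 129.97 = 301.09 million.
Unemployment rate = 7.52 / 171.12 = 4.39%.
Labor force participation rate = 171.12 / 301.09 = 56.83%.
Employment-population ratio = 163.60 / 301.09 = 54.34%.

Unemployment rate ≈ 4.39%; labor force participation rate ≈ 56.83%; employment-population ratio ≈ 54.34%.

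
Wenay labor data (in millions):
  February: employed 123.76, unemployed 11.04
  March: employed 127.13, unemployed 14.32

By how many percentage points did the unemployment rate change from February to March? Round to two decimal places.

February: labor force = 123.76 + 11.04 = 134.80; u = 11.04/134.80 = 8.19%.
March: labor force = 127.13 + 14.32 = 141.45; u = 14.32/141.45 = 10.12%.
Change = 10.12% − 8.19% = +1.93 pp.

The unemployment rate changed by +1.93 percentage points.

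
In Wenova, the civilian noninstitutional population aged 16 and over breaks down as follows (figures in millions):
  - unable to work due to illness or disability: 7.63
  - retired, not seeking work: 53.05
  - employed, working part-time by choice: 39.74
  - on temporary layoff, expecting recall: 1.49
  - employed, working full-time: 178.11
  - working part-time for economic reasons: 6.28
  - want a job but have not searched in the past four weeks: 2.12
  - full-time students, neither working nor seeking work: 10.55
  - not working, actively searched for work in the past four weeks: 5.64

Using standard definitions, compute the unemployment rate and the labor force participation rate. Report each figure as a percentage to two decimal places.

Employed = 39.74 + 178.11 + 6.28 = 224.13 million (anyone who worked, including part-time for economic reasons, counts as employed).
Unemployed = 1.49 + 5.64 = 7.13 million (jobless and actively searching, or on temporary layoff).
Labor force = 224.13 + 7.13 = 231.26 million.
Not in labor force = 7.63 + 53.05 + 2.12 + 10.55 = 73.35 million (those not working and not actively searching are outside the labor force — including those who want a job but have given up searching).
Civilian working-age population = 231.26 + 73.35 = 304.61 million.
Unemployment rate = 7.13 / 231.26 = 3.08%.
Labor force participation rate = 231.26 / 304.61 = 75.92%.

Unemployment rate ≈ 3.08%; labor force participation rate ≈ 75.92%.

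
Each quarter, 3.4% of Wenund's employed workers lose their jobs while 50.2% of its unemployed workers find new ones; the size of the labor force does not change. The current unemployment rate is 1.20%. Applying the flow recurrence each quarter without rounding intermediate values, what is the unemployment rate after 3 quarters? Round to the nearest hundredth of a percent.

Unemployment rate after three quarters ≈ 5.83%.

With a fixed labor force, u_{t+1} = u_t + s·(1−u_t) − f·u_t = u_t·(1−s−f) + s.
Here 1−s−f = 0.464 and s = 0.034.
u_1 = 0.012000 × 0.464 + 0.034 = 0.039568.
u_2 = 0.039568 × 0.464 + 0.034 = 0.052360.
u_3 = 0.052360 × 0.464 + 0.034 = 0.058295.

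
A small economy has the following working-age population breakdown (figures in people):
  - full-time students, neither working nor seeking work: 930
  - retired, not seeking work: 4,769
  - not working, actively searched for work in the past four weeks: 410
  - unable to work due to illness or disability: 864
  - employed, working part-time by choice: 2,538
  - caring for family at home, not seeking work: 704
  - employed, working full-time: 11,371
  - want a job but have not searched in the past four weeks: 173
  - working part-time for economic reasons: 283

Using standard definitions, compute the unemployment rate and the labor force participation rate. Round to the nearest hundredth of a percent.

Employed = 2,538 + 11,371 + 283 = 14,192 (anyone who worked, including part-time for economic reasons, counts as employed).
Unemployed = 410.
Labor force = 14,192 + 410 = 14,602.
Not in labor force = 930 + 4,769 + 864 + 704 + 173 = 7,440 (those not working and not actively searching are outside the labor force — including those who want a job but have given up searching).
Civilian working-age population = 14,602 + 7,440 = 22,042.
Unemployment rate = 410 / 14,602 = 2.81%.
Labor force participation rate = 14,602 / 22,042 = 66.25%.

Unemployment rate ≈ 2.81%; labor force participation rate ≈ 66.25%.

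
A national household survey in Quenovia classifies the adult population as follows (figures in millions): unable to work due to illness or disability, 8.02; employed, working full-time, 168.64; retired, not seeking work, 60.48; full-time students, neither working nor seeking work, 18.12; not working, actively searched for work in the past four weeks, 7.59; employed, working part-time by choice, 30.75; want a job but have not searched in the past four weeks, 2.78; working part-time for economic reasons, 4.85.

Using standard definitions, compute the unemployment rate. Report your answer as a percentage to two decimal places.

Unemployment rate ≈ 3.58%.

Employed = 168.64 + 30.75 + 4.85 = 204.24 million (anyone who worked, including part-time for economic reasons, counts as employed).
Unemployed = 7.59 million.
Labor force = 204.24 + 7.59 = 211.83 million.
Unemployment rate = 7.59 / 211.83 = 3.58%.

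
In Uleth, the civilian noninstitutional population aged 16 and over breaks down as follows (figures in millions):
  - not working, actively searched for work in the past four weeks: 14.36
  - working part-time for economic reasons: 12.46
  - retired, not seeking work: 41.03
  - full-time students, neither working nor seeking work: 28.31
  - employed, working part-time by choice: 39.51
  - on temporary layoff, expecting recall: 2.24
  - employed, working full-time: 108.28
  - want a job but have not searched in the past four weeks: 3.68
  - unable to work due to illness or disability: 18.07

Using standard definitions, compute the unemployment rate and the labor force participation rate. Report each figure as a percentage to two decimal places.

Employed = 12.46 + 39.51 + 108.28 = 160.25 million (anyone who worked, including part-time for economic reasons, counts as employed).
Unemployed = 14.36 + 2.24 = 16.60 million (jobless and actively searching, or on temporary layoff).
Labor force = 160.25 + 16.60 = 176.85 million.
Not in labor force = 41.03 + 28.31 + 3.68 + 18.07 = 91.09 million (those not working and not actively searching are outside the labor force — including those who want a job but have given up searching).
Civilian working-age population = 176.85 + 91.09 = 267.94 million.
Unemployment rate = 16.60 / 176.85 = 9.39%.
Labor force participation rate = 176.85 / 267.94 = 66.00%.

Unemployment rate ≈ 9.39%; labor force participation rate ≈ 66.00%.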